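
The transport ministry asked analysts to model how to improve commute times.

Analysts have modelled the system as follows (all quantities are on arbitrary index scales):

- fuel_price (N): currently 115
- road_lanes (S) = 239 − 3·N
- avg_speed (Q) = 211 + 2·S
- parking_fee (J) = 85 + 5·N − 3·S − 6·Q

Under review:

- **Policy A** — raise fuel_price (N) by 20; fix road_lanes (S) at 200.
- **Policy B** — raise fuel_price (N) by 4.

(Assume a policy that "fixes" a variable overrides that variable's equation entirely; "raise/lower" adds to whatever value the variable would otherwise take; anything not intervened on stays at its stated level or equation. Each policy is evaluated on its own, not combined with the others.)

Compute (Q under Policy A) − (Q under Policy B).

Policy A (N + 20, S := 200):
  N = 115 + 20 = 135
  S = 200
  Q = 211 + 2·200 = 611
Policy B (N + 4):
  N = 115 + 4 = 119
  S = 239 − 3·119 = -118
  Q = 211 + 2·(-118) = -25
Q: 611 − (-25) = 636

636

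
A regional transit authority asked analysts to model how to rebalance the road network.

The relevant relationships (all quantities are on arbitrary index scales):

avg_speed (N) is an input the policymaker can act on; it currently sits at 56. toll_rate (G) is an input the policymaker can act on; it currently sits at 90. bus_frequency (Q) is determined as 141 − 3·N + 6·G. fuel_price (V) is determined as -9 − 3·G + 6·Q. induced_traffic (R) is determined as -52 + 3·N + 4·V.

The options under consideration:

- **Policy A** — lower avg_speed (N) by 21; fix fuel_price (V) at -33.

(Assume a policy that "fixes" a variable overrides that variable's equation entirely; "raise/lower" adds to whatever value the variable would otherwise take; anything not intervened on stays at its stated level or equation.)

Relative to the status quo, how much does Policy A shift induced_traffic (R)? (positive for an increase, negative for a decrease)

-11391

Baseline:
  N = 56
  G = 90
  Q = 141 − 3·56 + 6·90 = 513
  V = -9 − 3·90 + 6·513 = 2799
  R = -52 + 3·56 + 4·2799 = 11312
Policy A (N − 21, V := -33):
  N = 56 − 21 = 35
  G = 90
  Q = 141 − 3·35 + 6·90 = 576
  V = -33
  R = -52 + 3·35 + 4·(-33) = -79
Change in R: -79 − 11312 = -11391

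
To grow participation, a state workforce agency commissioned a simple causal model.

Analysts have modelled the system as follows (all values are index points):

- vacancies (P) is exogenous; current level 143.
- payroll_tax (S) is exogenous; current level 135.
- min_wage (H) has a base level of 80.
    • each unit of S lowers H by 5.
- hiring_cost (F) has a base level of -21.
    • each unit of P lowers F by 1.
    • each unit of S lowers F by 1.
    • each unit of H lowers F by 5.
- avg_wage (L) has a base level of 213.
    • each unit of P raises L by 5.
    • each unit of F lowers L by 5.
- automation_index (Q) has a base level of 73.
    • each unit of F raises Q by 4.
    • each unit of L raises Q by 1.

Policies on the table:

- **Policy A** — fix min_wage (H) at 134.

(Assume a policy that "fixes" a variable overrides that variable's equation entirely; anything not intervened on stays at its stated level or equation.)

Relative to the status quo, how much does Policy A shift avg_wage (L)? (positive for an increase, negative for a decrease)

18225

Baseline:
  P = 143
  S = 135
  H = 80 − 5·135 = -595
  F = -21 − 143 − 135 − 5·(-595) = 2676
  L = 213 + 5·143 − 5·2676 = -12452
Policy A (H := 134):
  P = 143
  S = 135
  H = 134
  F = -21 − 143 − 135 − 5·134 = -969
  L = 213 + 5·143 − 5·(-969) = 5773
Change in L: 5773 − (-12452) = 18225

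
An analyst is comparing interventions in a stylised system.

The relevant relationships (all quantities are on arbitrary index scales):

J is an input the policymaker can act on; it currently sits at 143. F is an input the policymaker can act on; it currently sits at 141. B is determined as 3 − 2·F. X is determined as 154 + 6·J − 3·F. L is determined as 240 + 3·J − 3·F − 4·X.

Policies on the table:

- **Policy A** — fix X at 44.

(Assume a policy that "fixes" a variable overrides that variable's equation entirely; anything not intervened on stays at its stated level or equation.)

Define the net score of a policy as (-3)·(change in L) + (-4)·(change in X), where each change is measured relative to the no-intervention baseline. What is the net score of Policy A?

Baseline:
  J = 143
  F = 141
  X = 154 + 6·143 − 3·141 = 589
  L = 240 + 3·143 − 3·141 − 4·589 = -2110
Policy A (X := 44):
  J = 143
  F = 141
  X = 44
  L = 240 + 3·143 − 3·141 − 4·44 = 70
ΔL = 70 − (-2110) = 2180; ΔX = 44 − 589 = -545
Score = (-3)·2180 + (-4)·(-545) = -4360

-4360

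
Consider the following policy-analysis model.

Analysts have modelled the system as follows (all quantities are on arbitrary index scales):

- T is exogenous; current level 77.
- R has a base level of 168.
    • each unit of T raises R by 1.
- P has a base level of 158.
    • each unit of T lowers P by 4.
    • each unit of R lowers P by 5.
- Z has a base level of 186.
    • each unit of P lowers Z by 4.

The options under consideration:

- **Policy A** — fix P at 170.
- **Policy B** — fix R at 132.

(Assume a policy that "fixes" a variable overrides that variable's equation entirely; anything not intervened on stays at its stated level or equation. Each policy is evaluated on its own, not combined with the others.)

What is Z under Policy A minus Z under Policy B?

Policy A (P := 170):
  T = 77
  R = 168 + 77 = 245
  P = 170
  Z = 186 − 4·170 = -494
Policy B (R := 132):
  T = 77
  R = 132
  P = 158 − 4·77 − 5·132 = -810
  Z = 186 − 4·(-810) = 3426
Z: -494 − 3426 = -3920

-3920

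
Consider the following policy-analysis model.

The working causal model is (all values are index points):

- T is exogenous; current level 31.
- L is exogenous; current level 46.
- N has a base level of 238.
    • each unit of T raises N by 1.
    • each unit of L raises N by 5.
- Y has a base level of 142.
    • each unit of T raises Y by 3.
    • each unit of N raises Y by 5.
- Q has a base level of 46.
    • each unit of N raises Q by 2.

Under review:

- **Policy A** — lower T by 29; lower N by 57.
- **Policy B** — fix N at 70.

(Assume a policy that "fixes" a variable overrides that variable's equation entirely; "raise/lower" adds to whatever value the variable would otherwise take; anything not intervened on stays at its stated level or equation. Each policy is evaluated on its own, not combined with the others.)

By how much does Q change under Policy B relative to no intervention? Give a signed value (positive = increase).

Baseline:
  T = 31
  L = 46
  N = 238 + 31 + 5·46 = 499
  Q = 46 + 2·499 = 1044
Policy B (N := 70):
  T = 31
  L = 46
  N = 70
  Q = 46 + 2·70 = 186
Change in Q: 186 − 1044 = -858

-858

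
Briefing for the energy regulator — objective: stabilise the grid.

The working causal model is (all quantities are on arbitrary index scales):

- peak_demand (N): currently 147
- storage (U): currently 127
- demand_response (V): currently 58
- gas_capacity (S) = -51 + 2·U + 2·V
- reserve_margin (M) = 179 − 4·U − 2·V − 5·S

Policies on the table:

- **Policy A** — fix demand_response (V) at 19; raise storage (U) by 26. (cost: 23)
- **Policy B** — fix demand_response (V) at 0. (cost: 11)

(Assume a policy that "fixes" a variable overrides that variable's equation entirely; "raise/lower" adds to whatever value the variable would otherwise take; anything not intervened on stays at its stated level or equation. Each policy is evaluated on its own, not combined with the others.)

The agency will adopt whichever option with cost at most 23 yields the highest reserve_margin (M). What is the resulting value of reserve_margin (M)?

-1344

Policy A (V := 19, U + 26):
  U = 127 + 26 = 153
  V = 19
  S = -51 + 2·153 + 2·19 = 293
  M = 179 − 4·153 − 2·19 − 5·293 = -1936
Policy B (V := 0):
  U = 127
  V = 0
  S = -51 + 2·127 + 2·0 = 203
  M = 179 − 4·127 − 2·0 − 5·203 = -1344
Comparing — Policy A: M=-1936, Policy B: M=-1344. Highest is -1344 (Policy B).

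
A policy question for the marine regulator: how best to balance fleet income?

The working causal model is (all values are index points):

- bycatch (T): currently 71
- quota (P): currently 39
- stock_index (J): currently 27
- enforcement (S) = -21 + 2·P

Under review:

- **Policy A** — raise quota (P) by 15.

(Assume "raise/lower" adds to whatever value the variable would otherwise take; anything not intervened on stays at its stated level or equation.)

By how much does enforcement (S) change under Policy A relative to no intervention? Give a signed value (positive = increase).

30

Baseline:
  P = 39
  S = -21 + 2·39 = 57
Policy A (P + 15):
  P = 39 + 15 = 54
  S = -21 + 2·54 = 87
Change in S: 87 − 57 = 30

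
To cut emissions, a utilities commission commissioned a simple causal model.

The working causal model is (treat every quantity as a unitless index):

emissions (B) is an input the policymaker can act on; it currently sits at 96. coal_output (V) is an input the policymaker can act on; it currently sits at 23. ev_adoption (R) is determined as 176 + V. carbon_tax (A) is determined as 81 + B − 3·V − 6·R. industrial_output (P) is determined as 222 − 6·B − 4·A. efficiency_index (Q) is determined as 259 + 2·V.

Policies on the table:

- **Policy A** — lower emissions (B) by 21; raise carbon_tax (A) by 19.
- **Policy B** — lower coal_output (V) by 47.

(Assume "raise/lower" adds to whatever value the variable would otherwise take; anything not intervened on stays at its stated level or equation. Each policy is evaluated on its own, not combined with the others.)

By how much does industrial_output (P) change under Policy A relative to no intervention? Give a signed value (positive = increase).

134

Baseline:
  B = 96
  V = 23
  R = 176 + 23 = 199
  A = 81 + 96 − 3·23 − 6·199 = -1086
  P = 222 − 6·96 − 4·(-1086) = 3990
Policy A (B − 21, A + 19):
  B = 96 − 21 = 75
  V = 23
  R = 176 + 23 = 199
  A = 81 + 75 − 3·23 − 6·199 (+19 from intervention) = -1088
  P = 222 − 6·75 − 4·(-1088) = 4124
Change in P: 4124 − 3990 = 134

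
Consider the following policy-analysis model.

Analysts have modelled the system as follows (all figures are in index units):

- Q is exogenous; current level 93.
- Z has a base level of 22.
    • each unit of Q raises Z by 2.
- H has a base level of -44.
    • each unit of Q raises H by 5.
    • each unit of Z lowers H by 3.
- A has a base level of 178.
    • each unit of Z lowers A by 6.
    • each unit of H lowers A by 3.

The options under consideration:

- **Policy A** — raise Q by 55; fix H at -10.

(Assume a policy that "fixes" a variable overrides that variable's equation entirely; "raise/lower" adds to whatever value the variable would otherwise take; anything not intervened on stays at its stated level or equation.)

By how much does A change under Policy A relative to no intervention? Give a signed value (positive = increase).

Baseline:
  Q = 93
  Z = 22 + 2·93 = 208
  H = -44 + 5·93 − 3·208 = -203
  A = 178 − 6·208 − 3·(-203) = -461
Policy A (Q + 55, H := -10):
  Q = 93 + 55 = 148
  Z = 22 + 2·148 = 318
  H = -10
  A = 178 − 6·318 − 3·(-10) = -1700
Change in A: -1700 − (-461) = -1239

-1239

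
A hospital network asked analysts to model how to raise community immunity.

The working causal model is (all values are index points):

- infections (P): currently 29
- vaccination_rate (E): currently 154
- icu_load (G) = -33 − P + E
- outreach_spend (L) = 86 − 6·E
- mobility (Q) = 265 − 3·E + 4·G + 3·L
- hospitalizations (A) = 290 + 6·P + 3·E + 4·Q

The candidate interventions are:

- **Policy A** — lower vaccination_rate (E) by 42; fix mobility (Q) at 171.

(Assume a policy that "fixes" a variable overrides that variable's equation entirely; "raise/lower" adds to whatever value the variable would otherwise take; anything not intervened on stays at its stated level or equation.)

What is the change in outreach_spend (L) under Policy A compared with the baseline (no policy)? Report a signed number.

252

Baseline:
  E = 154
  L = 86 − 6·154 = -838
Policy A (E − 42, Q := 171):
  E = 154 − 42 = 112
  L = 86 − 6·112 = -586
Change in L: -586 − (-838) = 252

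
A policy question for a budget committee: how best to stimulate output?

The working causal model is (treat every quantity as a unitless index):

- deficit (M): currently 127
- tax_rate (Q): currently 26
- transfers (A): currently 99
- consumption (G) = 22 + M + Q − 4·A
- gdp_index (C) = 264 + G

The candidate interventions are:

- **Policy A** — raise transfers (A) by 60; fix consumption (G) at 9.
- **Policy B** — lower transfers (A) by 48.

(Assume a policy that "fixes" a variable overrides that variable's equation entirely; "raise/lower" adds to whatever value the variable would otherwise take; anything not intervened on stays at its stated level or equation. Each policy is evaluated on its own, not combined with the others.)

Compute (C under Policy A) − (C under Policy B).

38

Policy A (A + 60, G := 9):
  M = 127
  Q = 26
  A = 99 + 60 = 159
  G = 9
  C = 264 + 9 = 273
Policy B (A − 48):
  M = 127
  Q = 26
  A = 99 − 48 = 51
  G = 22 + 127 + 26 − 4·51 = -29
  C = 264 + (-29) = 235
C: 273 − 235 = 38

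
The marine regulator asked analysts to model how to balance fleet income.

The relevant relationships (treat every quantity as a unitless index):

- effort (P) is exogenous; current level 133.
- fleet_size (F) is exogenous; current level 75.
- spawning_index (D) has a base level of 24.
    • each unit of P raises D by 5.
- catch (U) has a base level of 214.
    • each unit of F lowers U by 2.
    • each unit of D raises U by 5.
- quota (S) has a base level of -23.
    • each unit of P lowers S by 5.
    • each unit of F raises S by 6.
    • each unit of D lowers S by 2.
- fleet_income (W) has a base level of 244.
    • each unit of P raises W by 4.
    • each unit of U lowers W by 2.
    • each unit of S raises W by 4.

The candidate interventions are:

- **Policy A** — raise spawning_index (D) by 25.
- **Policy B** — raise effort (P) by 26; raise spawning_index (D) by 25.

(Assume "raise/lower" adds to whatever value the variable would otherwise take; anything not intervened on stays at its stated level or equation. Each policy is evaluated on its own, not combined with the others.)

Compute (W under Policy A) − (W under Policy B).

Policy A (D + 25):
  P = 133
  F = 75
  D = 24 + 5·133 (+25 from intervention) = 714
  U = 214 − 2·75 + 5·714 = 3634
  S = -23 − 5·133 + 6·75 − 2·714 = -1666
  W = 244 + 4·133 − 2·3634 + 4·(-1666) = -13156
Policy B (P + 26, D + 25):
  P = 133 + 26 = 159
  F = 75
  D = 24 + 5·159 (+25 from intervention) = 844
  U = 214 − 2·75 + 5·844 = 4284
  S = -23 − 5·159 + 6·75 − 2·844 = -2056
  W = 244 + 4·159 − 2·4284 + 4·(-2056) = -15912
W: -13156 − (-15912) = 2756

2756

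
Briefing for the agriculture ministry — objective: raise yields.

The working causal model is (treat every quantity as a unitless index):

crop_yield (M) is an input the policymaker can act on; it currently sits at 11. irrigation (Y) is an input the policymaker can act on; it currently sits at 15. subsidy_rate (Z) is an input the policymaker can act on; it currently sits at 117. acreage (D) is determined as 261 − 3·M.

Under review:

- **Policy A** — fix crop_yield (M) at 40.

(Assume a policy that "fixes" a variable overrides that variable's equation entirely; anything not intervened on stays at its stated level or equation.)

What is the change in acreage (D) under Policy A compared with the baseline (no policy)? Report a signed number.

Baseline:
  M = 11
  D = 261 − 3·11 = 228
Policy A (M := 40):
  M = 40
  D = 261 − 3·40 = 141
Change in D: 141 − 228 = -87

-87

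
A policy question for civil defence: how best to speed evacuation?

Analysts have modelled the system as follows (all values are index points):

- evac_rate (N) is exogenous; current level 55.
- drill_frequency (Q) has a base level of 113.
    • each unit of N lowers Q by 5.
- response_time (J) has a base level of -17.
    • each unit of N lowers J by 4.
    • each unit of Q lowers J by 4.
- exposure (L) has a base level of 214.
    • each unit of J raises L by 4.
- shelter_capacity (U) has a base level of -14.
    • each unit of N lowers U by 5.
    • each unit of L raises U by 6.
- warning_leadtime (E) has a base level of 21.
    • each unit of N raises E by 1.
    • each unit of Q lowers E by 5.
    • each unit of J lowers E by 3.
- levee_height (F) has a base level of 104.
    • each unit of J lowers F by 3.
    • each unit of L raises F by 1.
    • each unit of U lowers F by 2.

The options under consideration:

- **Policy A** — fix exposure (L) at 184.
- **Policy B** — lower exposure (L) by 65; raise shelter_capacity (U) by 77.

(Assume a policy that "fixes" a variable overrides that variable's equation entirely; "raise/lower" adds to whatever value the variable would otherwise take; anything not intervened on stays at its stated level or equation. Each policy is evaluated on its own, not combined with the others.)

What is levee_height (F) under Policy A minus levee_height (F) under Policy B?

17853

Policy A (L := 184):
  N = 55
  Q = 113 − 5·55 = -162
  J = -17 − 4·55 − 4·(-162) = 411
  L = 184
  U = -14 − 5·55 + 6·184 = 815
  F = 104 − 3·411 + 184 − 2·815 = -2575
Policy B (L − 65, U + 77):
  N = 55
  Q = 113 − 5·55 = -162
  J = -17 − 4·55 − 4·(-162) = 411
  L = 214 + 4·411 (−65 from intervention) = 1793
  U = -14 − 5·55 + 6·1793 (+77 from intervention) = 10546
  F = 104 − 3·411 + 1793 − 2·10546 = -20428
F: -2575 − (-20428) = 17853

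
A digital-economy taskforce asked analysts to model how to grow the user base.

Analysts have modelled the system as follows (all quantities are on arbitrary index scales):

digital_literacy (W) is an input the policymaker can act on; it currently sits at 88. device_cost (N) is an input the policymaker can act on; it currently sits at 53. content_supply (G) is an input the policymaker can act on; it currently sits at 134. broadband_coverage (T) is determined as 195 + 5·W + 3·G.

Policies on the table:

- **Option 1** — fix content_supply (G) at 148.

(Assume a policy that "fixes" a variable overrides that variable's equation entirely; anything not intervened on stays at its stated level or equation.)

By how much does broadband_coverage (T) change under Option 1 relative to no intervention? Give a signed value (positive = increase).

42

Baseline:
  W = 88
  G = 134
  T = 195 + 5·88 + 3·134 = 1037
Option 1 (G := 148):
  W = 88
  G = 148
  T = 195 + 5·88 + 3·148 = 1079
Change in T: 1079 − 1037 = 42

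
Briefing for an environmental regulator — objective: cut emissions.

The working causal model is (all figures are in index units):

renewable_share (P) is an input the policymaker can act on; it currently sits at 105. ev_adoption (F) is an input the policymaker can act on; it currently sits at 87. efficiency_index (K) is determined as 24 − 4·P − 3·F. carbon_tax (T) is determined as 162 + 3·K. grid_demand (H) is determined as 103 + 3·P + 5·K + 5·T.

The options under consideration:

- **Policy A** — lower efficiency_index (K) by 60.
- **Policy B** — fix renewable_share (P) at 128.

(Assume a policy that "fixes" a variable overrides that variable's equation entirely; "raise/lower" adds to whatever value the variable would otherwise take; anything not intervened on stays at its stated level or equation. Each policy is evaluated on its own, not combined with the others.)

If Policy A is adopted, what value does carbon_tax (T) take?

Policy A (K − 60):
  P = 105
  F = 87
  K = 24 − 4·105 − 3·87 (−60 from intervention) = -717
  T = 162 + 3·(-717) = -1989

-1989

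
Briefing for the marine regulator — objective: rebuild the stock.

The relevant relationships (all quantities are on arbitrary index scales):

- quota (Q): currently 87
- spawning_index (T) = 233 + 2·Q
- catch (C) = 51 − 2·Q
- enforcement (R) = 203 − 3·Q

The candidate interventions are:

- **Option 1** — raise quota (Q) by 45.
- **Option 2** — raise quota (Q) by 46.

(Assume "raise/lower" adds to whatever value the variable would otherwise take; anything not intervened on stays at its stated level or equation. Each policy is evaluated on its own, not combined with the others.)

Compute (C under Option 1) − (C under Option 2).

Option 1 (Q + 45):
  Q = 87 + 45 = 132
  C = 51 − 2·132 = -213
Option 2 (Q + 46):
  Q = 87 + 46 = 133
  C = 51 − 2·133 = -215
C: -213 − (-215) = 2

2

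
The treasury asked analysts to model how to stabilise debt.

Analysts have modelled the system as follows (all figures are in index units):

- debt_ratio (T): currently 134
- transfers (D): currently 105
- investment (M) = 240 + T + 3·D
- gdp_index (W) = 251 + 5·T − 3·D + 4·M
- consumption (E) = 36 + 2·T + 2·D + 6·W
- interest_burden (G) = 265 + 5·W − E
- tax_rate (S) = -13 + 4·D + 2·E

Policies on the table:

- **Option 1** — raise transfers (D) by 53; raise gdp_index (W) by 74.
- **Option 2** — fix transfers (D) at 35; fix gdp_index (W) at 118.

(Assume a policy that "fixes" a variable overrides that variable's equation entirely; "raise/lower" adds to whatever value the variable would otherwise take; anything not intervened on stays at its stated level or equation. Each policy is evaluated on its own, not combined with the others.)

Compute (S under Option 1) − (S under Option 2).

46524

Option 1 (D + 53, W + 74):
  T = 134
  D = 105 + 53 = 158
  M = 240 + 134 + 3·158 = 848
  W = 251 + 5·134 − 3·158 + 4·848 (+74 from intervention) = 3913
  E = 36 + 2·134 + 2·158 + 6·3913 = 24098
  S = -13 + 4·158 + 2·24098 = 48815
Option 2 (D := 35, W := 118):
  T = 134
  D = 35
  M = 240 + 134 + 3·35 = 479
  W = 118
  E = 36 + 2·134 + 2·35 + 6·118 = 1082
  S = -13 + 4·35 + 2·1082 = 2291
S: 48815 − 2291 = 46524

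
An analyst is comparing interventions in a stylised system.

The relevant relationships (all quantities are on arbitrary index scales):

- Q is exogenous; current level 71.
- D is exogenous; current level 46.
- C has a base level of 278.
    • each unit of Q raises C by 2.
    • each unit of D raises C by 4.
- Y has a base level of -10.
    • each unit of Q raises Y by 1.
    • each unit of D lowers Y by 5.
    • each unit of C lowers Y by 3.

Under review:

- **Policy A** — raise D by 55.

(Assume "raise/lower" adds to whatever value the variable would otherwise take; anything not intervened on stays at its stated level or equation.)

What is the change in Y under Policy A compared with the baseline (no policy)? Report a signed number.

-935

Baseline:
  Q = 71
  D = 46
  C = 278 + 2·71 + 4·46 = 604
  Y = -10 + 71 − 5·46 − 3·604 = -1981
Policy A (D + 55):
  Q = 71
  D = 46 + 55 = 101
  C = 278 + 2·71 + 4·101 = 824
  Y = -10 + 71 − 5·101 − 3·824 = -2916
Change in Y: -2916 − (-1981) = -935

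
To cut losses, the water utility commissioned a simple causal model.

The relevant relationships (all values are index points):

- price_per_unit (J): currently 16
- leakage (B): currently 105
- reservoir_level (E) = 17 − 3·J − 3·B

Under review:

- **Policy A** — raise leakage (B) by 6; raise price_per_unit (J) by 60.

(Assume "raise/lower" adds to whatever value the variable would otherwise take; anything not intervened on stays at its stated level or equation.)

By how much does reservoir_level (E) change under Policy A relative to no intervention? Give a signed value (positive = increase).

Baseline:
  J = 16
  B = 105
  E = 17 − 3·16 − 3·105 = -346
Policy A (B + 6, J + 60):
  J = 16 + 60 = 76
  B = 105 + 6 = 111
  E = 17 − 3·76 − 3·111 = -544
Change in E: -544 − (-346) = -198

-198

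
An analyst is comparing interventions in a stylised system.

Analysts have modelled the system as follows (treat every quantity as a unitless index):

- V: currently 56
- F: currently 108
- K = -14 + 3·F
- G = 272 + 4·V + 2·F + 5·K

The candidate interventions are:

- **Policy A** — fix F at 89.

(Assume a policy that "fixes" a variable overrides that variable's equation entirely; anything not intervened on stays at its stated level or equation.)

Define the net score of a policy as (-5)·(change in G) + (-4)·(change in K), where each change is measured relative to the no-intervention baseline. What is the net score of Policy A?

1843

Baseline:
  V = 56
  F = 108
  K = -14 + 3·108 = 310
  G = 272 + 4·56 + 2·108 + 5·310 = 2262
Policy A (F := 89):
  V = 56
  F = 89
  K = -14 + 3·89 = 253
  G = 272 + 4·56 + 2·89 + 5·253 = 1939
ΔG = 1939 − 2262 = -323; ΔK = 253 − 310 = -57
Score = (-5)·(-323) + (-4)·(-57) = 1843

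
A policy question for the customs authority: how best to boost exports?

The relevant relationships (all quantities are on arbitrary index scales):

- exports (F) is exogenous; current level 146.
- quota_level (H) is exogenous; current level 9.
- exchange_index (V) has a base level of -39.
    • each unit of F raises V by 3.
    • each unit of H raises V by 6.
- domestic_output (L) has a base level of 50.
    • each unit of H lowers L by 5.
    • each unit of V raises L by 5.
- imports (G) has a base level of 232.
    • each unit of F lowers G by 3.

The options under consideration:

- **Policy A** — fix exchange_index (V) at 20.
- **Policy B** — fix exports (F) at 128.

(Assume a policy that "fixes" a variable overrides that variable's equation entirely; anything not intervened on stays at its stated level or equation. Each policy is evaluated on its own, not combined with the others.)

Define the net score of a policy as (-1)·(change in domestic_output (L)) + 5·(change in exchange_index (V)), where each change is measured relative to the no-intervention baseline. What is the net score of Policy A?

0

Baseline:
  F = 146
  H = 9
  V = -39 + 3·146 + 6·9 = 453
  L = 50 − 5·9 + 5·453 = 2270
Policy A (V := 20):
  F = 146
  H = 9
  V = 20
  L = 50 − 5·9 + 5·20 = 105
ΔL = 105 − 2270 = -2165; ΔV = 20 − 453 = -433
Score = (-1)·(-2165) + 5·(-433) = 0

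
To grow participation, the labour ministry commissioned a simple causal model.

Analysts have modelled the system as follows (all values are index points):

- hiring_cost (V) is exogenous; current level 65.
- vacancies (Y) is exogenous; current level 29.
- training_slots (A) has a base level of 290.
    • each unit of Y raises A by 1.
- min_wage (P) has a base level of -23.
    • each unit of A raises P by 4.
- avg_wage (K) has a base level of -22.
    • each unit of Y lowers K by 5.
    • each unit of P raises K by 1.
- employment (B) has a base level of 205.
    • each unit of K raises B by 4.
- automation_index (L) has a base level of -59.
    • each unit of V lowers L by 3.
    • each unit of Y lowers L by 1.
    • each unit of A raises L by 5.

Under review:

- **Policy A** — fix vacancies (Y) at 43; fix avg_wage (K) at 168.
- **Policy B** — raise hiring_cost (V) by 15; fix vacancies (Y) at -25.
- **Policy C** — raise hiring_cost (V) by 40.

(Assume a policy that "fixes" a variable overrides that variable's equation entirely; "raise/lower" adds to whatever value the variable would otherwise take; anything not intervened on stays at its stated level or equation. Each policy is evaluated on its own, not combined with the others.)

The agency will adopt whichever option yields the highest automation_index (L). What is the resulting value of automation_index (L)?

1368

Policy A (Y := 43, K := 168):
  V = 65
  Y = 43
  A = 290 + 43 = 333
  L = -59 − 3·65 − 43 + 5·333 = 1368
Policy B (V + 15, Y := -25):
  V = 65 + 15 = 80
  Y = -25
  A = 290 + (-25) = 265
  L = -59 − 3·80 − (-25) + 5·265 = 1051
Policy C (V + 40):
  V = 65 + 40 = 105
  Y = 29
  A = 290 + 29 = 319
  L = -59 − 3·105 − 29 + 5·319 = 1192
Comparing — Policy A: L=1368, Policy B: L=1051, Policy C: L=1192. Highest is 1368 (Policy A).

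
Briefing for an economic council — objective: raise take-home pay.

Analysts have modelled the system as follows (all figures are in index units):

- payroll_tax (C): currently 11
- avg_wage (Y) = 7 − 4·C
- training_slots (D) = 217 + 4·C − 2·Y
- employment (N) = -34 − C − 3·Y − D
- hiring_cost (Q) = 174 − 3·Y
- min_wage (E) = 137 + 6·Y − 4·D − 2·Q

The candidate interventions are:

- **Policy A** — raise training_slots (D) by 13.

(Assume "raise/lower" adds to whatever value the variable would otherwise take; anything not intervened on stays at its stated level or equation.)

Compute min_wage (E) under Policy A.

Policy A (D + 13):
  C = 11
  Y = 7 − 4·11 = -37
  D = 217 + 4·11 − 2·(-37) (+13 from intervention) = 348
  Q = 174 − 3·(-37) = 285
  E = 137 + 6·(-37) − 4·348 − 2·285 = -2047

-2047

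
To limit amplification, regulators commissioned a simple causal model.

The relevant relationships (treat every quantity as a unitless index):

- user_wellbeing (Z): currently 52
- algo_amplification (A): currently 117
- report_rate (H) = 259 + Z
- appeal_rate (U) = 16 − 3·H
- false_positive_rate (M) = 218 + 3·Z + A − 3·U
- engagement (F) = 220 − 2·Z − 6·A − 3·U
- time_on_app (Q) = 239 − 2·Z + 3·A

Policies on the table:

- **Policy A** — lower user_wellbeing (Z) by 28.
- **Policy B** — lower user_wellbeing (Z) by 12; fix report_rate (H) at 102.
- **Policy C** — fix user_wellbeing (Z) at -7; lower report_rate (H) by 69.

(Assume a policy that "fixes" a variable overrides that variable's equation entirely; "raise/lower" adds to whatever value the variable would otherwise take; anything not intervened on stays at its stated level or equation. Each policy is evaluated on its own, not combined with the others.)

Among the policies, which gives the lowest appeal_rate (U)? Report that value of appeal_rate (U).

-833

Policy A (Z − 28):
  Z = 52 − 28 = 24
  H = 259 + 24 = 283
  U = 16 − 3·283 = -833
Policy B (Z − 12, H := 102):
  Z = 52 − 12 = 40
  H = 102
  U = 16 − 3·102 = -290
Policy C (Z := -7, H − 69):
  Z = -7
  H = 259 + (-7) (−69 from intervention) = 183
  U = 16 − 3·183 = -533
Comparing — Policy A: U=-833, Policy B: U=-290, Policy C: U=-533. Lowest is -833 (Policy A).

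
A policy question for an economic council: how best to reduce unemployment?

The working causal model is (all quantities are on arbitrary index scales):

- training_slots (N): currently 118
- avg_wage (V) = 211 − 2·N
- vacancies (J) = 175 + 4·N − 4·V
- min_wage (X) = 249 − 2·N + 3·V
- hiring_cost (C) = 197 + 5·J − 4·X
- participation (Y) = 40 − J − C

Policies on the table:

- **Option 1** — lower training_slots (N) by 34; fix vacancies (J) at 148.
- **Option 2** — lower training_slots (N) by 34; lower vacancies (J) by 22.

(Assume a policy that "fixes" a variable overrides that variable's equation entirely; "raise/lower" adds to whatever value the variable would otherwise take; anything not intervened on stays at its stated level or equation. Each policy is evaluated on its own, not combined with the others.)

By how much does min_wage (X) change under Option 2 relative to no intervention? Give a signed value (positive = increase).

Baseline:
  N = 118
  V = 211 − 2·118 = -25
  X = 249 − 2·118 + 3·(-25) = -62
Option 2 (N − 34, J − 22):
  N = 118 − 34 = 84
  V = 211 − 2·84 = 43
  X = 249 − 2·84 + 3·43 = 210
Change in X: 210 − (-62) = 272

272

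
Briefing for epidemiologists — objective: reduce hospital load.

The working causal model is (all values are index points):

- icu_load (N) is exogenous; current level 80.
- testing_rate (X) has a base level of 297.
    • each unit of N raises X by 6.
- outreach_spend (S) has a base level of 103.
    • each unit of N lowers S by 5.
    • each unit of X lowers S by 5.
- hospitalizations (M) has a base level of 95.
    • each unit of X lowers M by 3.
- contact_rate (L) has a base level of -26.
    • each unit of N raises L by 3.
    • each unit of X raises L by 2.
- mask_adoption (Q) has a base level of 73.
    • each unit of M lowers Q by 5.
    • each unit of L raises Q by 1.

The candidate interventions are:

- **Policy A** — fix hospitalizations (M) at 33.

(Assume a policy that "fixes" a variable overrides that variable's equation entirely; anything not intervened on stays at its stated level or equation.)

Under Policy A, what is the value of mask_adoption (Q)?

Policy A (M := 33):
  N = 80
  X = 297 + 6·80 = 777
  M = 33
  L = -26 + 3·80 + 2·777 = 1768
  Q = 73 − 5·33 + 1768 = 1676

1676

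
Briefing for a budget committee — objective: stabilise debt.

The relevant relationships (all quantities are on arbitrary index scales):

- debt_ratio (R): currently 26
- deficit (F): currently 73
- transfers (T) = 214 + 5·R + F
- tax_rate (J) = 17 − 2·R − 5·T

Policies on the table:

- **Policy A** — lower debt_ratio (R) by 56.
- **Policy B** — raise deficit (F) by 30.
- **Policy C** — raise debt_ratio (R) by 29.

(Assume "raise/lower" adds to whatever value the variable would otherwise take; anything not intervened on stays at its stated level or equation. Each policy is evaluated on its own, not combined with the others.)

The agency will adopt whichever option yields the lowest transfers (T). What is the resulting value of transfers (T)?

Policy A (R − 56):
  R = 26 − 56 = -30
  F = 73
  T = 214 + 5·(-30) + 73 = 137
Policy B (F + 30):
  R = 26
  F = 73 + 30 = 103
  T = 214 + 5·26 + 103 = 447
Policy C (R + 29):
  R = 26 + 29 = 55
  F = 73
  T = 214 + 5·55 + 73 = 562
Comparing — Policy A: T=137, Policy B: T=447, Policy C: T=562. Lowest is 137 (Policy A).

137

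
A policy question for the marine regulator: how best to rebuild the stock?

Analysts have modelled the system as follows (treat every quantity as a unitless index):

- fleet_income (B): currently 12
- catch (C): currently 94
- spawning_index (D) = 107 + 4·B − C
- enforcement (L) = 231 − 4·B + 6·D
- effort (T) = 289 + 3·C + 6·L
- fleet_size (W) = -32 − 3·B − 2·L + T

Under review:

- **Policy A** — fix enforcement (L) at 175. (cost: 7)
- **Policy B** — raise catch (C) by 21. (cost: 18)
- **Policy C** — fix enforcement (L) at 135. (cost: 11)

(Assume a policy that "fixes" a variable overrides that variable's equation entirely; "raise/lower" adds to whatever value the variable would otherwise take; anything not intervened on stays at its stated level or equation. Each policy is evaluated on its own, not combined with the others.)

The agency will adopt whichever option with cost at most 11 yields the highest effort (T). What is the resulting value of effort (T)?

Policy A (L := 175):
  B = 12
  C = 94
  D = 107 + 4·12 − 94 = 61
  L = 175
  T = 289 + 3·94 + 6·175 = 1621
Policy C (L := 135):
  B = 12
  C = 94
  D = 107 + 4·12 − 94 = 61
  L = 135
  T = 289 + 3·94 + 6·135 = 1381
Comparing — Policy A: T=1621, Policy C: T=1381. Highest is 1621 (Policy A).

1621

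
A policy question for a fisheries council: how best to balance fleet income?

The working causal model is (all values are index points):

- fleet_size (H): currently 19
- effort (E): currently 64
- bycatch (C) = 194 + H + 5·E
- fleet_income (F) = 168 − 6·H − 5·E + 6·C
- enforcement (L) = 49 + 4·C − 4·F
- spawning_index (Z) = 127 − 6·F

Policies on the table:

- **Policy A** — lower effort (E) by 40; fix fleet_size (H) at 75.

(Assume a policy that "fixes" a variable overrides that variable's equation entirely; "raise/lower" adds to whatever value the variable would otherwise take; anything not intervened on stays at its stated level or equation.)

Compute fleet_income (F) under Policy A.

Policy A (E − 40, H := 75):
  H = 75
  E = 64 − 40 = 24
  C = 194 + 75 + 5·24 = 389
  F = 168 − 6·75 − 5·24 + 6·389 = 1932

1932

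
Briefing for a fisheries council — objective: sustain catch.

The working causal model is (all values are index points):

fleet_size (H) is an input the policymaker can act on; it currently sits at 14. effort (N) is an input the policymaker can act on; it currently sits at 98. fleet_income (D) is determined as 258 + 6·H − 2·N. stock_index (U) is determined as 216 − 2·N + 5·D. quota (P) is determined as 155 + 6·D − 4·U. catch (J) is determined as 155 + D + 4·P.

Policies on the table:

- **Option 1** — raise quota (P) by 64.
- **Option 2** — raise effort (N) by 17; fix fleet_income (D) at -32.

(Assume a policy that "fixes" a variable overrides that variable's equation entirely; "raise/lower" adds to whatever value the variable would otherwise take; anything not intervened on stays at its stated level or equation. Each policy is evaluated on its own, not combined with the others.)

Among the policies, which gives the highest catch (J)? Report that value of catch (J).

Option 1 (P + 64):
  H = 14
  N = 98
  D = 258 + 6·14 − 2·98 = 146
  U = 216 − 2·98 + 5·146 = 750
  P = 155 + 6·146 − 4·750 (+64 from intervention) = -1905
  J = 155 + 146 + 4·(-1905) = -7319
Option 2 (N + 17, D := -32):
  H = 14
  N = 98 + 17 = 115
  D = -32
  U = 216 − 2·115 + 5·(-32) = -174
  P = 155 + 6·(-32) − 4·(-174) = 659
  J = 155 + (-32) + 4·659 = 2759
Comparing — Option 1: J=-7319, Option 2: J=2759. Highest is 2759 (Option 2).

2759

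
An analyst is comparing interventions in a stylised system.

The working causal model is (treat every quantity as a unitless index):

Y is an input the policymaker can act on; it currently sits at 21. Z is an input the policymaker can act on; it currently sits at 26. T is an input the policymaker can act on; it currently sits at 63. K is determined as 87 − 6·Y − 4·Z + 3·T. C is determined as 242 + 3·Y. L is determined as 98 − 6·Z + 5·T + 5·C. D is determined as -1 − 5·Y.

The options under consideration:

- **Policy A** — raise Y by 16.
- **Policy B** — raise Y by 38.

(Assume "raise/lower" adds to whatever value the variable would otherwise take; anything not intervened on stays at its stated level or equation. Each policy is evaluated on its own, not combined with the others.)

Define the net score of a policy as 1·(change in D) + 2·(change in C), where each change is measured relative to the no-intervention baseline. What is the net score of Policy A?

16

Baseline:
  Y = 21
  C = 242 + 3·21 = 305
  D = -1 − 5·21 = -106
Policy A (Y + 16):
  Y = 21 + 16 = 37
  C = 242 + 3·37 = 353
  D = -1 − 5·37 = -186
ΔD = -186 − (-106) = -80; ΔC = 353 − 305 = 48
Score = 1·(-80) + 2·48 = 16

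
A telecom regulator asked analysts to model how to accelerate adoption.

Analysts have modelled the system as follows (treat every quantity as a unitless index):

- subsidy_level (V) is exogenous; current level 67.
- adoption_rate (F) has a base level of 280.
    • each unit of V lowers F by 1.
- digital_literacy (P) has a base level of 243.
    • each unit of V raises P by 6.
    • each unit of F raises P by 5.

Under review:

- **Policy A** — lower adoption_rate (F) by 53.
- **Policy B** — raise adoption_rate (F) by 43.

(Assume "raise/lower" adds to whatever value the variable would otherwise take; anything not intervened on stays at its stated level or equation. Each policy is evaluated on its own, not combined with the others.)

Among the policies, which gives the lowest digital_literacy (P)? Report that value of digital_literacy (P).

1445

Policy A (F − 53):
  V = 67
  F = 280 − 67 (−53 from intervention) = 160
  P = 243 + 6·67 + 5·160 = 1445
Policy B (F + 43):
  V = 67
  F = 280 − 67 (+43 from intervention) = 256
  P = 243 + 6·67 + 5·256 = 1925
Comparing — Policy A: P=1445, Policy B: P=1925. Lowest is 1445 (Policy A).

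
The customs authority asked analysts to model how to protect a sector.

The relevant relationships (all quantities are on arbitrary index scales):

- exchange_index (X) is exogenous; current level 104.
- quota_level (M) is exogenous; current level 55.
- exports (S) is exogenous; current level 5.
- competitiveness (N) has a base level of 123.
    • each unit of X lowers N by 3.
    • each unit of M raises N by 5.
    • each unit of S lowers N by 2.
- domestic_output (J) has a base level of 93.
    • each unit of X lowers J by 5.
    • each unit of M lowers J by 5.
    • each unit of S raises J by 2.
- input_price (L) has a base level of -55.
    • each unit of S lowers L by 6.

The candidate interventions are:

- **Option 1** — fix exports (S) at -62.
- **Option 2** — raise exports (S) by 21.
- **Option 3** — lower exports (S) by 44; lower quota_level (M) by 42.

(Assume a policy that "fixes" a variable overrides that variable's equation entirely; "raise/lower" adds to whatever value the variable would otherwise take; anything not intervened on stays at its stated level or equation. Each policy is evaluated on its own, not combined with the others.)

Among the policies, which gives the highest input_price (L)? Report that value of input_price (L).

Option 1 (S := -62):
  S = -62
  L = -55 − 6·(-62) = 317
Option 2 (S + 21):
  S = 5 + 21 = 26
  L = -55 − 6·26 = -211
Option 3 (S − 44, M − 42):
  S = 5 − 44 = -39
  L = -55 − 6·(-39) = 179
Comparing — Option 1: L=317, Option 2: L=-211, Option 3: L=179. Highest is 317 (Option 1).

317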